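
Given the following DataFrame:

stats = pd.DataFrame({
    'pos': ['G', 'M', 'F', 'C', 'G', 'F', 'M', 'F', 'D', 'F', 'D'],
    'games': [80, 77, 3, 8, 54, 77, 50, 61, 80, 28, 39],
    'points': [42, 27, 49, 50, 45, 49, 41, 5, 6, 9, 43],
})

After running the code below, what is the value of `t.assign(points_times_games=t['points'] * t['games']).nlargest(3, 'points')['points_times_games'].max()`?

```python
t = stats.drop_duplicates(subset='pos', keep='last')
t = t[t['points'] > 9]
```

drop duplicate pos (keep=last):
   pos  games  points
3    C      8      50
4    G     54      45
6    M     50      41
9    F     28       9
10   D     39      43
filter rows where points > 9:
   pos  games  points
3    C      8      50
4    G     54      45
6    M     50      41
10   D     39      43
add column points_times_games = t['points'] * t['games']:
   pos  games  points  points_times_games
3    C      8      50                 400
4    G     54      45                2430
6    M     50      41                2050
10   D     39      43                1677
take 3 rows with largest points:
   pos  games  points  points_times_games
3    C      8      50                 400
4    G     54      45                2430
10   D     39      43                1677

2430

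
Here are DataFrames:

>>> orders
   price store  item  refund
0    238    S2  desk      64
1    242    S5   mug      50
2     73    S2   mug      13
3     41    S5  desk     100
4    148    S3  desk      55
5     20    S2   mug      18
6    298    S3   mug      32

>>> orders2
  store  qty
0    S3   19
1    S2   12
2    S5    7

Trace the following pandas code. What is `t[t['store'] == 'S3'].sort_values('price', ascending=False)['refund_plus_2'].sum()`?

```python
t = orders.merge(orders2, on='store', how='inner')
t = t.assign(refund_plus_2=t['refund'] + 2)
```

91

merge on 'store' (how='inner') → 7 rows:
   price store  item  refund  qty
0    238    S2  desk      64   12
1    242    S5   mug      50    7
2     73    S2   mug      13   12
3     41    S5  desk     100    7
4    148    S3  desk      55   19
5     20    S2   mug      18   12
6    298    S3   mug      32   19
add column refund_plus_2 = t['refund'] + 2:
   price store  item  refund  qty  refund_plus_2
0    238    S2  desk      64   12             66
1    242    S5   mug      50    7             52
2     73    S2   mug      13   12             15
3     41    S5  desk     100    7            102
4    148    S3  desk      55   19             57
5     20    S2   mug      18   12             20
6    298    S3   mug      32   19             34
filter rows where store == 'S3':
   price store  item  refund  qty  refund_plus_2
4    148    S3  desk      55   19             57
6    298    S3   mug      32   19             34
sort by price descending:
   price store  item  refund  qty  refund_plus_2
6    298    S3   mug      32   19             34
4    148    S3  desk      55   19             57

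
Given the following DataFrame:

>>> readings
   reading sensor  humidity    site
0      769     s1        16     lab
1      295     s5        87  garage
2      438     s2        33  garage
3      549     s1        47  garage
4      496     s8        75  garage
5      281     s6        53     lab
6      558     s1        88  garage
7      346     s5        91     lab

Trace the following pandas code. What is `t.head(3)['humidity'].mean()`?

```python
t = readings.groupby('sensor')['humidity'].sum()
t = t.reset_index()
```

group by sensor, sum of humidity:
sensor
s1    151
s2     33
s5    178
s6     53
s8     75
Name: humidity, dtype: int64
reset_index():
  sensor  humidity
0     s1       151
1     s2        33
2     s5       178
3     s6        53
4     s8        75
take first 3 rows:
  sensor  humidity
0     s1       151
1     s2        33
2     s5       178
mean of column 'humidity' → 120.666666667

120.666666667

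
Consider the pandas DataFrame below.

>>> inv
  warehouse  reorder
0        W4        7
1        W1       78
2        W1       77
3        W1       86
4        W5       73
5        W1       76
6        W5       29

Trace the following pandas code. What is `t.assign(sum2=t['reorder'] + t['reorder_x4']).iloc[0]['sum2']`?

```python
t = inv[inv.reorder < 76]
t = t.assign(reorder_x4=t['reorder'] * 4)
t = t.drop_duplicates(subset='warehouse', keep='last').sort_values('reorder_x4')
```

35

filter rows where reorder < 76:
  warehouse  reorder
0        W4        7
4        W5       73
6        W5       29
add column reorder_x4 = t['reorder'] * 4:
  warehouse  reorder  reorder_x4
0        W4        7          28
4        W5       73         292
6        W5       29         116
drop duplicate warehouse (keep=last):
  warehouse  reorder  reorder_x4
0        W4        7          28
6        W5       29         116
sort by reorder_x4:
  warehouse  reorder  reorder_x4
0        W4        7          28
6        W5       29         116
add column sum2 = t['reorder'] + t['reorder_x4']:
  warehouse  reorder  reorder_x4  sum2
0        W4        7          28    35
6        W5       29         116   145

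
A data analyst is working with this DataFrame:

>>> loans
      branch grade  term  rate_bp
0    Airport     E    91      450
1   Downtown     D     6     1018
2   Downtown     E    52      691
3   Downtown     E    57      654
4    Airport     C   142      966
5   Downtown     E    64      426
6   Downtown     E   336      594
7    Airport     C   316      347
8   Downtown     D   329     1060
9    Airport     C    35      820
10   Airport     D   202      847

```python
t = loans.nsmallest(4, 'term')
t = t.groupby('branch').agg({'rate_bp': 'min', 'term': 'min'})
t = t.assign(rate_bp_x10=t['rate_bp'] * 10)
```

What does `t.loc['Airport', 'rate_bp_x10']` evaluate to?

take 4 rows with smallest term:
     branch grade  term  rate_bp
1  Downtown     D     6     1018
9   Airport     C    35      820
2  Downtown     E    52      691
3  Downtown     E    57      654
group by branch: min(rate_bp), min(term):
          rate_bp  term
branch                 
Airport       820    35
Downtown      654     6
add column rate_bp_x10 = t['rate_bp'] * 10:
          rate_bp  term  rate_bp_x10
branch                              
Airport       820    35         8200
Downtown      654     6         6540

8200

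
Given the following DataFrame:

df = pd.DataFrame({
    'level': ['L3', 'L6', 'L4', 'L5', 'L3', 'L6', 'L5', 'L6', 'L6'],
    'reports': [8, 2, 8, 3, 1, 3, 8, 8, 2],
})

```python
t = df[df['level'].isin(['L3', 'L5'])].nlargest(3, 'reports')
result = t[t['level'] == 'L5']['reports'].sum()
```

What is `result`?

filter rows where level in ['L3', 'L5']:
  level  reports
0    L3        8
3    L5        3
4    L3        1
6    L5        8
take 3 rows with largest reports:
  level  reports
0    L3        8
6    L5        8
3    L5        3
filter rows where level == 'L5':
  level  reports
6    L5        8
3    L5        3

11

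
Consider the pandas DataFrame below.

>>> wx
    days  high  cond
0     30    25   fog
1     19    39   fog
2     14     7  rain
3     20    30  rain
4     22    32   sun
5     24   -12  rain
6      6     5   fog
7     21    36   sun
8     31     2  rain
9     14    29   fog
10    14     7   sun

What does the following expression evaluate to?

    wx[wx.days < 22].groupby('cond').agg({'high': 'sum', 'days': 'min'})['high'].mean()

51.0

filter rows where days < 22:
    days  high  cond
1     19    39   fog
2     14     7  rain
3     20    30  rain
6      6     5   fog
7     21    36   sun
9     14    29   fog
10    14     7   sun
group by cond: sum(high), min(days):
      high  days
cond            
fog     73     6
rain    37    14
sun     43    14
Reading off the mean of column 'high', we get 51.0.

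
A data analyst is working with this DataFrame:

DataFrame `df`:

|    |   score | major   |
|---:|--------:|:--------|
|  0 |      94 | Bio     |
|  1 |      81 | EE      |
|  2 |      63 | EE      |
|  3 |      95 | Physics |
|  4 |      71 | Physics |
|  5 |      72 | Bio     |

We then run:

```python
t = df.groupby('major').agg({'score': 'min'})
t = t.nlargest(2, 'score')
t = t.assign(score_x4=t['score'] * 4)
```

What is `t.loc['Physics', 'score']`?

71

group by major, min of score:
         score
major         
Bio         72
EE          63
Physics     71
take 2 rows with largest score:
         score
major         
Bio         72
Physics     71
add column score_x4 = t['score'] * 4:
         score  score_x4
major                   
Bio         72       288
Physics     71       284
The value at row 'Physics', column 'score' is 71.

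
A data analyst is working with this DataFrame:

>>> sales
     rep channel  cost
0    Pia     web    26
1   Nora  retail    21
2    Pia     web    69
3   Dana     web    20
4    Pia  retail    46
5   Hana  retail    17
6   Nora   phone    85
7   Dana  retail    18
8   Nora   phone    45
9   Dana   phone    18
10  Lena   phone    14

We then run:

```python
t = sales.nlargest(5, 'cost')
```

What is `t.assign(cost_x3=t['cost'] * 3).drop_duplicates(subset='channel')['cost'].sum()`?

take 5 rows with largest cost:
    rep channel  cost
6  Nora   phone    85
2   Pia     web    69
4   Pia  retail    46
8  Nora   phone    45
0   Pia     web    26
add column cost_x3 = t['cost'] * 3:
    rep channel  cost  cost_x3
6  Nora   phone    85      255
2   Pia     web    69      207
4   Pia  retail    46      138
8  Nora   phone    45      135
0   Pia     web    26       78
drop duplicate channel (keep=first):
    rep channel  cost  cost_x3
6  Nora   phone    85      255
2   Pia     web    69      207
4   Pia  retail    46      138

200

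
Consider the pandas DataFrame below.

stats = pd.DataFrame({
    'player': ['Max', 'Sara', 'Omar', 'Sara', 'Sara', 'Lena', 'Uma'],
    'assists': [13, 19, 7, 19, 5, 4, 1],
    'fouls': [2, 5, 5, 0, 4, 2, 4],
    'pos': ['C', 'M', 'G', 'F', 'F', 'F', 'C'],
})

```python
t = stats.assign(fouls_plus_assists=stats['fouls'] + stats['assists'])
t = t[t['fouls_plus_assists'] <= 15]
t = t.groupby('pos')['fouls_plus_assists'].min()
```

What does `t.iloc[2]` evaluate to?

add column fouls_plus_assists = stats['fouls'] + stats['assists']:
  player  assists  fouls pos  fouls_plus_assists
0    Max       13      2   C                  15
1   Sara       19      5   M                  24
2   Omar        7      5   G                  12
3   Sara       19      0   F                  19
4   Sara        5      4   F                   9
5   Lena        4      2   F                   6
6    Uma        1      4   C                   5
filter rows where fouls_plus_assists <= 15:
  player  assists  fouls pos  fouls_plus_assists
0    Max       13      2   C                  15
2   Omar        7      5   G                  12
4   Sara        5      4   F                   9
5   Lena        4      2   F                   6
6    Uma        1      4   C                   5
group by pos, min of fouls_plus_assists:
pos
C     5
F     6
G    12
Name: fouls_plus_assists, dtype: int64
The value at position 2 is 12.

12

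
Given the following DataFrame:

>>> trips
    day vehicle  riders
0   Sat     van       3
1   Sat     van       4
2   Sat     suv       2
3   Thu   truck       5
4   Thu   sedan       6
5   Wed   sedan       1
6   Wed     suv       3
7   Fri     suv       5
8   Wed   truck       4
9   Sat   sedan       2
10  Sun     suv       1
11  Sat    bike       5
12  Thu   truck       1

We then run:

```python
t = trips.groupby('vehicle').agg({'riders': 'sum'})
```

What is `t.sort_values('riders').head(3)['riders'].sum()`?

group by vehicle, sum of riders:
         riders
vehicle        
bike          5
sedan         9
suv          11
truck        10
van           7
sort by riders:
         riders
vehicle        
bike          5
van           7
sedan         9
truck        10
suv          11
take first 3 rows:
         riders
vehicle        
bike          5
van           7
sedan         9
So sum() = 21.

21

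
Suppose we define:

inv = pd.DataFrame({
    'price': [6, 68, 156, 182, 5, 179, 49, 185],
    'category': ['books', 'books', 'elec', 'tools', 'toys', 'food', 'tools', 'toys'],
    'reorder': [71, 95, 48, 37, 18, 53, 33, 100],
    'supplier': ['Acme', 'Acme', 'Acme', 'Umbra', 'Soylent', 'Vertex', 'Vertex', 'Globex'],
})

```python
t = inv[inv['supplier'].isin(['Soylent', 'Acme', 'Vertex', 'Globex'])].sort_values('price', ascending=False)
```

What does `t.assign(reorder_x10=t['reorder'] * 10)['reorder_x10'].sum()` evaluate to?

4180

filter rows where supplier in ['Soylent', 'Acme', 'Vertex', 'Globex']:
   price category  reorder supplier
0      6    books       71     Acme
1     68    books       95     Acme
2    156     elec       48     Acme
4      5     toys       18  Soylent
5    179     food       53   Vertex
6     49    tools       33   Vertex
7    185     toys      100   Globex
sort by price descending:
   price category  reorder supplier
7    185     toys      100   Globex
5    179     food       53   Vertex
2    156     elec       48     Acme
1     68    books       95     Acme
6     49    tools       33   Vertex
0      6    books       71     Acme
4      5     toys       18  Soylent
add column reorder_x10 = t['reorder'] * 10:
   price category  reorder supplier  reorder_x10
7    185     toys      100   Globex         1000
5    179     food       53   Vertex          530
2    156     elec       48     Acme          480
1     68    books       95     Acme          950
6     49    tools       33   Vertex          330
0      6    books       71     Acme          710
4      5     toys       18  Soylent          180
The sum of column 'reorder_x10' is 4180.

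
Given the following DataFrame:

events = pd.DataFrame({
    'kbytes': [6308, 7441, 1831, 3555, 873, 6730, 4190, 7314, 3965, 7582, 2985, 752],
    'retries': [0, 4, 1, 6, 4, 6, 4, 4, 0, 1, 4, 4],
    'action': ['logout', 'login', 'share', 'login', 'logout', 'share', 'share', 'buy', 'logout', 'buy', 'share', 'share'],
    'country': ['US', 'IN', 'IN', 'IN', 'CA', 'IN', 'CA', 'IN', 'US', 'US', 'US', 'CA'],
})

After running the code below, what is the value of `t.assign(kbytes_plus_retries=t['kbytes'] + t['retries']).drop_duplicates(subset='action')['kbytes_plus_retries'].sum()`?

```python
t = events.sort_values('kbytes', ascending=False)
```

28072

sort by kbytes descending:
    kbytes  retries  action country
9     7582        1     buy      US
1     7441        4   login      IN
7     7314        4     buy      IN
5     6730        6   share      IN
0     6308        0  logout      US
6     4190        4   share      CA
8     3965        0  logout      US
3     3555        6   login      IN
10    2985        4   share      US
2     1831        1   share      IN
4      873        4  logout      CA
11     752        4   share      CA
add column kbytes_plus_retries = t['kbytes'] + t['retries']:
    kbytes  retries  action country  kbytes_plus_retries
9     7582        1     buy      US                 7583
1     7441        4   login      IN                 7445
7     7314        4     buy      IN                 7318
5     6730        6   share      IN                 6736
0     6308        0  logout      US                 6308
6     4190        4   share      CA                 4194
8     3965        0  logout      US                 3965
3     3555        6   login      IN                 3561
10    2985        4   share      US                 2989
2     1831        1   share      IN                 1832
4      873        4  logout      CA                  877
11     752        4   share      CA                  756
drop duplicate action (keep=first):
   kbytes  retries  action country  kbytes_plus_retries
9    7582        1     buy      US                 7583
1    7441        4   login      IN                 7445
5    6730        6   share      IN                 6736
0    6308        0  logout      US                 6308
Reading off the sum of column 'kbytes_plus_retries', we get 28072.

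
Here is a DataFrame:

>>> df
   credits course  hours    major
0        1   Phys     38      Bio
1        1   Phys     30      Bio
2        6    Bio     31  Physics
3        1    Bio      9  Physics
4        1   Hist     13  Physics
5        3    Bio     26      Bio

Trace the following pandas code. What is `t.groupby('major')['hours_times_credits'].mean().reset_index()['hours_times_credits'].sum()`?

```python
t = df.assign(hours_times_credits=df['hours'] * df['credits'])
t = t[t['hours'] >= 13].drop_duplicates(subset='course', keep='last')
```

add column hours_times_credits = df['hours'] * df['credits']:
   credits course  hours    major  hours_times_credits
0        1   Phys     38      Bio                   38
1        1   Phys     30      Bio                   30
2        6    Bio     31  Physics                  186
3        1    Bio      9  Physics                    9
4        1   Hist     13  Physics                   13
5        3    Bio     26      Bio                   78
filter rows where hours >= 13:
   credits course  hours    major  hours_times_credits
0        1   Phys     38      Bio                   38
1        1   Phys     30      Bio                   30
2        6    Bio     31  Physics                  186
4        1   Hist     13  Physics                   13
5        3    Bio     26      Bio                   78
drop duplicate course (keep=last):
   credits course  hours    major  hours_times_credits
1        1   Phys     30      Bio                   30
4        1   Hist     13  Physics                   13
5        3    Bio     26      Bio                   78
group by major, mean of hours_times_credits:
major
Bio        54.0
Physics    13.0
Name: hours_times_credits, dtype: float64
reset_index():
     major  hours_times_credits
0      Bio                 54.0
1  Physics                 13.0
Reading off the sum of column 'hours_times_credits', we get 67.0.

67.0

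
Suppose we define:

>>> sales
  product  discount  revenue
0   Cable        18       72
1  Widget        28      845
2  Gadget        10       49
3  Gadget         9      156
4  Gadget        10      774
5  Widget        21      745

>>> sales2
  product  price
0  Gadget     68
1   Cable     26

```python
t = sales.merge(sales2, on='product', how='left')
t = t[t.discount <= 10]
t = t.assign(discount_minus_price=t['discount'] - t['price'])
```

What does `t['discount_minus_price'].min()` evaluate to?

-59.0

merge on 'product' (how='left') → 6 rows:
  product  discount  revenue  price
0   Cable        18       72   26.0
1  Widget        28      845    NaN
2  Gadget        10       49   68.0
3  Gadget         9      156   68.0
4  Gadget        10      774   68.0
5  Widget        21      745    NaN
filter rows where discount <= 10:
  product  discount  revenue  price
2  Gadget        10       49   68.0
3  Gadget         9      156   68.0
4  Gadget        10      774   68.0
add column discount_minus_price = t['discount'] - t['price']:
  product  discount  revenue  price  discount_minus_price
2  Gadget        10       49   68.0                 -58.0
3  Gadget         9      156   68.0                 -59.0
4  Gadget        10      774   68.0                 -58.0
min of column 'discount_minus_price' → -59.0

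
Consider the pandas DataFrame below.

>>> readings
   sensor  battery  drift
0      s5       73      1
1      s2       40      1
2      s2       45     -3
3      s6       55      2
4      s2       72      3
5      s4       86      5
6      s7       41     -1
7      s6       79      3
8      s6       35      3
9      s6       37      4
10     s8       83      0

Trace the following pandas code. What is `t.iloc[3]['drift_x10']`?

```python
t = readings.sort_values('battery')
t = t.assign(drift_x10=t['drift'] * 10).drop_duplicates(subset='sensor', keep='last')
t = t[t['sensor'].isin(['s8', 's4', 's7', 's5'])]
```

50

sort by battery:
   sensor  battery  drift
8      s6       35      3
9      s6       37      4
1      s2       40      1
6      s7       41     -1
2      s2       45     -3
3      s6       55      2
4      s2       72      3
0      s5       73      1
7      s6       79      3
10     s8       83      0
5      s4       86      5
add column drift_x10 = t['drift'] * 10:
   sensor  battery  drift  drift_x10
8      s6       35      3         30
9      s6       37      4         40
1      s2       40      1         10
6      s7       41     -1        -10
2      s2       45     -3        -30
3      s6       55      2         20
4      s2       72      3         30
0      s5       73      1         10
7      s6       79      3         30
10     s8       83      0          0
5      s4       86      5         50
drop duplicate sensor (keep=last):
   sensor  battery  drift  drift_x10
6      s7       41     -1        -10
4      s2       72      3         30
0      s5       73      1         10
7      s6       79      3         30
10     s8       83      0          0
5      s4       86      5         50
filter rows where sensor in ['s8', 's4', 's7', 's5']:
   sensor  battery  drift  drift_x10
6      s7       41     -1        -10
0      s5       73      1         10
10     s8       83      0          0
5      s4       86      5         50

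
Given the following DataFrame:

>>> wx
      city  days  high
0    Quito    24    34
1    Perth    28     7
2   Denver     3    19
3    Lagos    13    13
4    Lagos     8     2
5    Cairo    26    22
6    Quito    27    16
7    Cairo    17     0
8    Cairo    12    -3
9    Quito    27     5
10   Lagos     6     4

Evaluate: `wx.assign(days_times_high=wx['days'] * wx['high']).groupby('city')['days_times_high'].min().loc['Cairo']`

add column days_times_high = wx['days'] * wx['high']:
      city  days  high  days_times_high
0    Quito    24    34              816
1    Perth    28     7              196
2   Denver     3    19               57
3    Lagos    13    13              169
4    Lagos     8     2               16
5    Cairo    26    22              572
6    Quito    27    16              432
7    Cairo    17     0                0
8    Cairo    12    -3              -36
9    Quito    27     5              135
10   Lagos     6     4               24
group by city, min of days_times_high:
city
Cairo     -36
Denver     57
Lagos      16
Perth     196
Quito     135
Name: days_times_high, dtype: int64
So loc['Cairo'] = -36.

-36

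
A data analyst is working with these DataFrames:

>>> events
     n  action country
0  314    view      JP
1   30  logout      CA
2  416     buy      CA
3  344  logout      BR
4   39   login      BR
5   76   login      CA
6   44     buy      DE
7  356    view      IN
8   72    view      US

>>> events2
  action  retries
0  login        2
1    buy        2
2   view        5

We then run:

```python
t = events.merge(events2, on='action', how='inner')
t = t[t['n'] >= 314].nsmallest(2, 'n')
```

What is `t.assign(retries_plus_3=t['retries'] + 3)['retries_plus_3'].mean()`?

8.0

merge on 'action' (how='inner') → 7 rows:
     n action country  retries
0  314   view      JP        5
1  416    buy      CA        2
2   39  login      BR        2
3   76  login      CA        2
4   44    buy      DE        2
5  356   view      IN        5
6   72   view      US        5
filter rows where n >= 314:
     n action country  retries
0  314   view      JP        5
1  416    buy      CA        2
5  356   view      IN        5
take 2 rows with smallest n:
     n action country  retries
0  314   view      JP        5
5  356   view      IN        5
add column retries_plus_3 = t['retries'] + 3:
     n action country  retries  retries_plus_3
0  314   view      JP        5               8
5  356   view      IN        5               8
mean of column 'retries_plus_3' → 8.0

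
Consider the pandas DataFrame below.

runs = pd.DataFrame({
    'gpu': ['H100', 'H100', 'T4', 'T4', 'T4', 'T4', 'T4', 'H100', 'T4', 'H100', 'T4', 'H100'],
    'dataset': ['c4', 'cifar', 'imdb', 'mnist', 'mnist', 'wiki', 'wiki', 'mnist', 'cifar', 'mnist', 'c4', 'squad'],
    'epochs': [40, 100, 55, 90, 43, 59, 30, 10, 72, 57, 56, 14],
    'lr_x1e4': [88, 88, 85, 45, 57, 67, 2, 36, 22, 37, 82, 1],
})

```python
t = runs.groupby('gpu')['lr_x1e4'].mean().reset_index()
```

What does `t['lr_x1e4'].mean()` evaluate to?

group by gpu, mean of lr_x1e4:
gpu
H100    50.000000
T4      51.428571
Name: lr_x1e4, dtype: float64
reset_index():
    gpu    lr_x1e4
0  H100  50.000000
1    T4  51.428571
Reading off the mean of column 'lr_x1e4', we get 50.7142857143.

50.7142857143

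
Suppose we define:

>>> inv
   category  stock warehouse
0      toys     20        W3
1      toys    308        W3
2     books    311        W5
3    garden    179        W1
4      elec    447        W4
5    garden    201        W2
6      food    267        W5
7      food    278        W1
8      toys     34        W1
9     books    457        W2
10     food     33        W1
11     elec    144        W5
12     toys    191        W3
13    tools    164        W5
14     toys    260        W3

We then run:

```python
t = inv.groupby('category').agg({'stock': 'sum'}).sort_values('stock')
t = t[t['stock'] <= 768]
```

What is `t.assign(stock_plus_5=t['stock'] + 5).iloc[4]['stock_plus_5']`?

group by category, sum of stock:
          stock
category       
books       768
elec        591
food        578
garden      380
tools       164
toys        813
sort by stock:
          stock
category       
tools       164
garden      380
food        578
elec        591
books       768
toys        813
filter rows where stock <= 768:
          stock
category       
tools       164
garden      380
food        578
elec        591
books       768
add column stock_plus_5 = t['stock'] + 5:
          stock  stock_plus_5
category                     
tools       164           169
garden      380           385
food        578           583
elec        591           596
books       768           773

773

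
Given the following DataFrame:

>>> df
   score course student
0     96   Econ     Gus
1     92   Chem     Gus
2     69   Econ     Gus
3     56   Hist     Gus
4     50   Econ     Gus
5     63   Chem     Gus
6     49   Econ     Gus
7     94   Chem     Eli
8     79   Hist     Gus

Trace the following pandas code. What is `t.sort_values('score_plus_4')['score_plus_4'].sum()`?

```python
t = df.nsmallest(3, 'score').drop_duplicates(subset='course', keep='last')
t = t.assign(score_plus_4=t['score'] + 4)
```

114

take 3 rows with smallest score:
   score course student
6     49   Econ     Gus
4     50   Econ     Gus
3     56   Hist     Gus
drop duplicate course (keep=last):
   score course student
4     50   Econ     Gus
3     56   Hist     Gus
add column score_plus_4 = t['score'] + 4:
   score course student  score_plus_4
4     50   Econ     Gus            54
3     56   Hist     Gus            60
sort by score_plus_4:
   score course student  score_plus_4
4     50   Econ     Gus            54
3     56   Hist     Gus            60
Then the sum of column 'score_plus_4': 114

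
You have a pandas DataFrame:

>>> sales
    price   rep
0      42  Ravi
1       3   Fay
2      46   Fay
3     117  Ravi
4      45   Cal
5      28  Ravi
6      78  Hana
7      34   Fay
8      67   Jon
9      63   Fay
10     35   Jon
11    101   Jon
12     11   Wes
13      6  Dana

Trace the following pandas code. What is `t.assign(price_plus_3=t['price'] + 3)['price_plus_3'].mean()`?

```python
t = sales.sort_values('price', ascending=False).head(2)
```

sort by price descending:
    price   rep
3     117  Ravi
11    101   Jon
6      78  Hana
8      67   Jon
9      63   Fay
2      46   Fay
4      45   Cal
0      42  Ravi
10     35   Jon
7      34   Fay
5      28  Ravi
12     11   Wes
13      6  Dana
1       3   Fay
take first 2 rows:
    price   rep
3     117  Ravi
11    101   Jon
add column price_plus_3 = t['price'] + 3:
    price   rep  price_plus_3
3     117  Ravi           120
11    101   Jon           104
Taking the mean of column 'price_plus_3' gives 112.0.

112.0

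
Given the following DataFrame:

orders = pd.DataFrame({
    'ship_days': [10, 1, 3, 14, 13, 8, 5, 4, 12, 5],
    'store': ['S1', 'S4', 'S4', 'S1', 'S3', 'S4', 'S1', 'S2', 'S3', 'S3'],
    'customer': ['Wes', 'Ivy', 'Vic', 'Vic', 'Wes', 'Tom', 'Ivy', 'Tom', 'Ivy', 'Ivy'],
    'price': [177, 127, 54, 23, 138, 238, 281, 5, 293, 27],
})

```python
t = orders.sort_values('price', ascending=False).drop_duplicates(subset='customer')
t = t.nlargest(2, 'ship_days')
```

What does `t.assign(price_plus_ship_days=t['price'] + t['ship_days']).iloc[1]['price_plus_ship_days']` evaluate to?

187

sort by price descending:
   ship_days store customer  price
8         12    S3      Ivy    293
6          5    S1      Ivy    281
5          8    S4      Tom    238
0         10    S1      Wes    177
4         13    S3      Wes    138
1          1    S4      Ivy    127
2          3    S4      Vic     54
9          5    S3      Ivy     27
3         14    S1      Vic     23
7          4    S2      Tom      5
drop duplicate customer (keep=first):
   ship_days store customer  price
8         12    S3      Ivy    293
5          8    S4      Tom    238
0         10    S1      Wes    177
2          3    S4      Vic     54
take 2 rows with largest ship_days:
   ship_days store customer  price
8         12    S3      Ivy    293
0         10    S1      Wes    177
add column price_plus_ship_days = t['price'] + t['ship_days']:
   ship_days store customer  price  price_plus_ship_days
8         12    S3      Ivy    293                   305
0         10    S1      Wes    177                   187
Reading off the value at position 1, column 'price_plus_ship_days', we get 187.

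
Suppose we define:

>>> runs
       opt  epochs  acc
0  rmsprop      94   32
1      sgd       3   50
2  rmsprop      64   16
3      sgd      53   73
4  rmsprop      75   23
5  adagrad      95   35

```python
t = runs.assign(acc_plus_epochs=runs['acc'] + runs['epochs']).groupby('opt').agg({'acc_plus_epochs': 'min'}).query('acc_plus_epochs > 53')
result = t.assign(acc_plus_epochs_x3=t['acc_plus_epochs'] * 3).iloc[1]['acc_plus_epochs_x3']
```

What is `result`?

add column acc_plus_epochs = runs['acc'] + runs['epochs']:
       opt  epochs  acc  acc_plus_epochs
0  rmsprop      94   32              126
1      sgd       3   50               53
2  rmsprop      64   16               80
3      sgd      53   73              126
4  rmsprop      75   23               98
5  adagrad      95   35              130
group by opt, min of acc_plus_epochs:
         acc_plus_epochs
opt                     
adagrad              130
rmsprop               80
sgd                   53
filter rows where acc_plus_epochs > 53:
         acc_plus_epochs
opt                     
adagrad              130
rmsprop               80
add column acc_plus_epochs_x3 = t['acc_plus_epochs'] * 3:
         acc_plus_epochs  acc_plus_epochs_x3
opt                                         
adagrad              130                 390
rmsprop               80                 240
So iloc[1]['acc_plus_epochs_x3'] = 240.

240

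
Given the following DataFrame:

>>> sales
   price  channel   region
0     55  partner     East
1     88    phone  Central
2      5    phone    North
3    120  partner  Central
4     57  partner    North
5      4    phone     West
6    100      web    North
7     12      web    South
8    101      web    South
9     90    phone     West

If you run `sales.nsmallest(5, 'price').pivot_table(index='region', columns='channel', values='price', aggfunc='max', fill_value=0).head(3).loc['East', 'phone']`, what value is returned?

0

take 5 rows with smallest price:
   price  channel region
5      4    phone   West
2      5    phone  North
7     12      web  South
0     55  partner   East
4     57  partner  North
pivot: rows=region, cols=channel, max(price):
channel  partner  phone  web
region                      
East          55      0    0
North         57      5    0
South          0      0   12
West           0      4    0
take first 3 rows:
channel  partner  phone  web
region                      
East          55      0    0
North         57      5    0
South          0      0   12
So loc['East', 'phone'] = 0.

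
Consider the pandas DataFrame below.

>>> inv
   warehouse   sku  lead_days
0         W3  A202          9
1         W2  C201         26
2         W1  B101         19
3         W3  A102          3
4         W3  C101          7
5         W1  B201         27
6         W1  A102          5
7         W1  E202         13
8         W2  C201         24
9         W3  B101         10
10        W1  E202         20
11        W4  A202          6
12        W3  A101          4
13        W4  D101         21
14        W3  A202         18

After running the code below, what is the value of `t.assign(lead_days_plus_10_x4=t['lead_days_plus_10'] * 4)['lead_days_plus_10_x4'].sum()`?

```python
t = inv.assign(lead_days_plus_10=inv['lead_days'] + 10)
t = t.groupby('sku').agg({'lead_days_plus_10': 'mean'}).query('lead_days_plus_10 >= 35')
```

add column lead_days_plus_10 = inv['lead_days'] + 10:
   warehouse   sku  lead_days  lead_days_plus_10
0         W3  A202          9                 19
1         W2  C201         26                 36
2         W1  B101         19                 29
3         W3  A102          3                 13
4         W3  C101          7                 17
5         W1  B201         27                 37
6         W1  A102          5                 15
7         W1  E202         13                 23
8         W2  C201         24                 34
9         W3  B101         10                 20
10        W1  E202         20                 30
11        W4  A202          6                 16
12        W3  A101          4                 14
13        W4  D101         21                 31
14        W3  A202         18                 28
group by sku, mean of lead_days_plus_10:
      lead_days_plus_10
sku                    
A101               14.0
A102               14.0
A202               21.0
B101               24.5
B201               37.0
C101               17.0
C201               35.0
D101               31.0
E202               26.5
filter rows where lead_days_plus_10 >= 35:
      lead_days_plus_10
sku                    
B201               37.0
C201               35.0
add column lead_days_plus_10_x4 = t['lead_days_plus_10'] * 4:
      lead_days_plus_10  lead_days_plus_10_x4
sku                                          
B201               37.0                 148.0
C201               35.0                 140.0

288.0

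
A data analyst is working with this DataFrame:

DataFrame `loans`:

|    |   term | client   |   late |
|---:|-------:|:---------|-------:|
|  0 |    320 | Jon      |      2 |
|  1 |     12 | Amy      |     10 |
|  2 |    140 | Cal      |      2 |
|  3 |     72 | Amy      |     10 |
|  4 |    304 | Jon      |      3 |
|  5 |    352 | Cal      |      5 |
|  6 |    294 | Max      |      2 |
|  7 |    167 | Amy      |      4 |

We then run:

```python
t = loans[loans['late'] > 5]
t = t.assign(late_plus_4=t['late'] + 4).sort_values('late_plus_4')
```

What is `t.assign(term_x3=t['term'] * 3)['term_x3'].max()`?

filter rows where late > 5:
   term client  late
1    12    Amy    10
3    72    Amy    10
add column late_plus_4 = t['late'] + 4:
   term client  late  late_plus_4
1    12    Amy    10           14
3    72    Amy    10           14
sort by late_plus_4:
   term client  late  late_plus_4
1    12    Amy    10           14
3    72    Amy    10           14
add column term_x3 = t['term'] * 3:
   term client  late  late_plus_4  term_x3
1    12    Amy    10           14       36
3    72    Amy    10           14      216

216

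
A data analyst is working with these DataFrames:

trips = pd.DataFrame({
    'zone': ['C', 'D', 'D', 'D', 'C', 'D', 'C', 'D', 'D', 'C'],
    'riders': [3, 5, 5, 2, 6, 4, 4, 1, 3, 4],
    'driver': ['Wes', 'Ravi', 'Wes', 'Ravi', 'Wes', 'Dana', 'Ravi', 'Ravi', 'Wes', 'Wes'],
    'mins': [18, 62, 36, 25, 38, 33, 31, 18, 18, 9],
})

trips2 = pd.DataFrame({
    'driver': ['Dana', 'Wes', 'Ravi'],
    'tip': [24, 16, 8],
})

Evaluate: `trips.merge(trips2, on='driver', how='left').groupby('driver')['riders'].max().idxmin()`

merge on 'driver' (how='left') → 10 rows:
  zone  riders driver  mins  tip
0    C       3    Wes    18   16
1    D       5   Ravi    62    8
2    D       5    Wes    36   16
3    D       2   Ravi    25    8
4    C       6    Wes    38   16
5    D       4   Dana    33   24
6    C       4   Ravi    31    8
7    D       1   Ravi    18    8
8    D       3    Wes    18   16
9    C       4    Wes     9   16
group by driver, max of riders:
driver
Dana    4
Ravi    5
Wes     6
Name: riders, dtype: int64
Then the label with the smallest value: Dana

Dana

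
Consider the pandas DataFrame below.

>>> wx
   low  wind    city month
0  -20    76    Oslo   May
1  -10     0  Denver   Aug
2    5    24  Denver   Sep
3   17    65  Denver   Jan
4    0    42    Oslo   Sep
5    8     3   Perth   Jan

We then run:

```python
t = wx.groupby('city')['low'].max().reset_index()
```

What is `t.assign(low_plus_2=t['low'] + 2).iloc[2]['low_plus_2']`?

group by city, max of low:
city
Denver    17
Oslo       0
Perth      8
Name: low, dtype: int64
reset_index():
     city  low
0  Denver   17
1    Oslo    0
2   Perth    8
add column low_plus_2 = t['low'] + 2:
     city  low  low_plus_2
0  Denver   17          19
1    Oslo    0           2
2   Perth    8          10
Finally, value at position 2, column 'low_plus_2' = 10.

10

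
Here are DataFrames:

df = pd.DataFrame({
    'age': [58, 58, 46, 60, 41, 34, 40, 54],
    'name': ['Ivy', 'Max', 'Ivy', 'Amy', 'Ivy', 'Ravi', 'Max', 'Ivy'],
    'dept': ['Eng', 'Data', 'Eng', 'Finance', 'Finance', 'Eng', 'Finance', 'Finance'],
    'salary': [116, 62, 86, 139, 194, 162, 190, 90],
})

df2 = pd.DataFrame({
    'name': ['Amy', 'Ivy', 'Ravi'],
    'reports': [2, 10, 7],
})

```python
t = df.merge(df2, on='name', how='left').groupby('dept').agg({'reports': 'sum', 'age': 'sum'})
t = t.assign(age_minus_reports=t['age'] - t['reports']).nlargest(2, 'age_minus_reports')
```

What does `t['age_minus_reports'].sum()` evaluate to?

284.0

merge on 'name' (how='left') → 8 rows:
   age  name     dept  salary  reports
0   58   Ivy      Eng     116     10.0
1   58   Max     Data      62      NaN
2   46   Ivy      Eng      86     10.0
3   60   Amy  Finance     139      2.0
4   41   Ivy  Finance     194     10.0
5   34  Ravi      Eng     162      7.0
6   40   Max  Finance     190      NaN
7   54   Ivy  Finance      90     10.0
group by dept: sum(reports), sum(age):
         reports  age
dept                 
Data         0.0   58
Eng         27.0  138
Finance     22.0  195
add column age_minus_reports = t['age'] - t['reports']:
         reports  age  age_minus_reports
dept                                    
Data         0.0   58               58.0
Eng         27.0  138              111.0
Finance     22.0  195              173.0
take 2 rows with largest age_minus_reports:
         reports  age  age_minus_reports
dept                                    
Finance     22.0  195              173.0
Eng         27.0  138              111.0
Reading off the sum of column 'age_minus_reports', we get 284.0.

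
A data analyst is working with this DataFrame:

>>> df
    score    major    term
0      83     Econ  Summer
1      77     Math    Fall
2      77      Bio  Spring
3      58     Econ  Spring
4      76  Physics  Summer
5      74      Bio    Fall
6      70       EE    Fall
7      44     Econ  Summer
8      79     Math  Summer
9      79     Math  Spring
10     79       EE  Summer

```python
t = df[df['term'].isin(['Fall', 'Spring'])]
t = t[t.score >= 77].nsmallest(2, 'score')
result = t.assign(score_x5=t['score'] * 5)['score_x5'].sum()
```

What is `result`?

770

filter rows where term in ['Fall', 'Spring']:
   score major    term
1     77  Math    Fall
2     77   Bio  Spring
3     58  Econ  Spring
5     74   Bio    Fall
6     70    EE    Fall
9     79  Math  Spring
filter rows where score >= 77:
   score major    term
1     77  Math    Fall
2     77   Bio  Spring
9     79  Math  Spring
take 2 rows with smallest score:
   score major    term
1     77  Math    Fall
2     77   Bio  Spring
add column score_x5 = t['score'] * 5:
   score major    term  score_x5
1     77  Math    Fall       385
2     77   Bio  Spring       385
Finally, sum of column 'score_x5' = 770.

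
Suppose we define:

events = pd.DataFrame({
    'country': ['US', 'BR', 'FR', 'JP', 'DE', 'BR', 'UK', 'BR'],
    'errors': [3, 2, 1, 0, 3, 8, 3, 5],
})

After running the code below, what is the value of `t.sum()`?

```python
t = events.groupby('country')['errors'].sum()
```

25

group by country, sum of errors:
country
BR    15
DE     3
FR     1
JP     0
UK     3
US     3
Name: errors, dtype: int64
The sum of the resulting series is 25.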